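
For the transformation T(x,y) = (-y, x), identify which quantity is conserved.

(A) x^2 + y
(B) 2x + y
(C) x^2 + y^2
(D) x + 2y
C

An expression E(x,y) is invariant under T if E(T(x,y)) = E(x,y). Here T(x,y) = (-y, x).
Substitute the transformed coordinates into each option and compare with the original:
(A) x^2 + y  ->  (-y)^2 + (x) = x + y^2   [differs from x^2 + y: not invariant]
(B) 2x + y  ->  2(-y) + (x) = x - 2y   [differs from 2x + y: not invariant]
(C) x^2 + y^2  ->  (-y)^2 + (x)^2 = x^2 + y^2   [equals x^2 + y^2: invariant]
(D) x + 2y  ->  (-y) + 2(x) = 2x - y   [differs from x + 2y: not invariant]

Only option (C), x^2 + y^2, is unchanged by the transformation.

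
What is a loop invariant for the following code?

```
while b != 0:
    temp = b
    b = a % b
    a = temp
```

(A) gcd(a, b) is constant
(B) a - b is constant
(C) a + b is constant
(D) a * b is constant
A

A loop invariant must hold before the first iteration and be re-established by every execution of the body.

(A) gcd(a, b) is constant: One iteration replaces (a, b) by (b, a mod b). Since a mod b = a - q*b for an integer q, any common divisor of a and b divides b and a mod b, and conversely; hence gcd(b, a mod b) = gcd(a, b). For instance (14, 12) -> (12, 2) keeps gcd = 2. At exit b = 0 and a = gcd of the original inputs.

The other options fail:
(B) a - b is constant: e.g. (a, b) = (14, 12) -> (12, 2): the difference goes from 2 to 10.
(C) a + b is constant: e.g. (a, b) = (14, 12) -> (12, 2): the sum goes from 26 to 14.
(D) a * b is constant: e.g. (a, b) = (14, 12) -> (12, 2): the product goes from 168 to 24.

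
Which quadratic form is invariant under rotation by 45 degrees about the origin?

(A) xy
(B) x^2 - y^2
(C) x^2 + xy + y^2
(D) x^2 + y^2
D

Rotation by 45 degrees sends (x, y) to (sqrt(2)x/2 - sqrt(2)y/2, sqrt(2)x/2 + sqrt(2)y/2).
Substitute the transformed coordinates into each option and compare with the original:
(A) xy  ->  (sqrt(2)x/2 - sqrt(2)y/2)(sqrt(2)x/2 + sqrt(2)y/2) = x^2/2 - y^2/2   [differs from xy: not invariant]
(B) x^2 - y^2  ->  (sqrt(2)x/2 - sqrt(2)y/2)^2 - (sqrt(2)x/2 + sqrt(2)y/2)^2 = -2xy   [differs from x^2 - y^2: not invariant]
(C) x^2 + xy + y^2  ->  (sqrt(2)x/2 - sqrt(2)y/2)^2 + (sqrt(2)x/2 - sqrt(2)y/2)(sqrt(2)x/2 + sqrt(2)y/2) + (sqrt(2)x/2 + sqrt(2)y/2)^2 = 3x^2/2 + y^2/2   [differs from x^2 + xy + y^2: not invariant]
(D) x^2 + y^2  ->  (sqrt(2)x/2 - sqrt(2)y/2)^2 + (sqrt(2)x/2 + sqrt(2)y/2)^2 = x^2 + y^2   [equals x^2 + y^2: invariant]

Only option (D), x^2 + y^2, is unchanged by the transformation.
x^2 + y^2 is the squared distance from the origin, which rotations preserve.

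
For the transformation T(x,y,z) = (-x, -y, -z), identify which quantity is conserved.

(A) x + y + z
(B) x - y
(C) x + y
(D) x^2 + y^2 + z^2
D

Apply T(x,y,z) = (-x, -y, -z) to each option, i.e. replace (x, y, z) by the transformed coordinates.
Substitute the transformed coordinates into each option and compare with the original:
(A) x + y + z  ->  (-x) + (-y) + (-z) = -x - y - z   [differs from x + y + z: not invariant]
(B) x - y  ->  (-x) - (-y) = -x + y   [differs from x - y: not invariant]
(C) x + y  ->  (-x) + (-y) = -x - y   [differs from x + y: not invariant]
(D) x^2 + y^2 + z^2  ->  (-x)^2 + (-y)^2 + (-z)^2 = x^2 + y^2 + z^2   [equals x^2 + y^2 + z^2: invariant]

Only option (D), x^2 + y^2 + z^2, is unchanged by the transformation.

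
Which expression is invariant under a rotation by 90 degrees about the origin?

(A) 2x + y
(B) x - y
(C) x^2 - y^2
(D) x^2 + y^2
D

A rotation by 90 degrees sends (x, y) to (-y, x).
Substitute the transformed coordinates into each option and compare with the original:
(A) 2x + y  ->  2(-y) + (x) = x - 2y   [differs from 2x + y: not invariant]
(B) x - y  ->  (-y) - (x) = -x - y   [differs from x - y: not invariant]
(C) x^2 - y^2  ->  (-y)^2 - (x)^2 = -x^2 + y^2   [differs from x^2 - y^2: not invariant]
(D) x^2 + y^2  ->  (-y)^2 + (x)^2 = x^2 + y^2   [equals x^2 + y^2: invariant]

Only option (D), x^2 + y^2, is unchanged by the transformation.
Geometrically, x^2 + y^2 is the squared distance from the origin, which every rotation about the origin preserves.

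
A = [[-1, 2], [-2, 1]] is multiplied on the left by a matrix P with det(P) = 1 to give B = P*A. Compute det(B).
3

By the multiplicative property of determinants, det(B) = det(P*A) = det(P) * det(A) = det(A),
so the determinant is invariant under multiplication by any determinant-1 matrix; we just need det(A).

det(A) = (-1)(1) - (2)(-2) = -1 - (-4) = 3

Therefore det(B) = 1 * 3 = 3.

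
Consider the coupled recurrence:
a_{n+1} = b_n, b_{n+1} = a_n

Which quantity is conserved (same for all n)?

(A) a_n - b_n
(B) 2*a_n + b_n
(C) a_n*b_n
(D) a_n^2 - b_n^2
C

Replace a_n by a_{n+1} = b_n and b_n by b_{n+1} = a_n in each option and simplify:
(A) a_n - b_n  ->  (b_n) - (a_n) = -a_n + b_n   [not conserved]
(B) 2*a_n + b_n  ->  2*(b_n) + (a_n) = a_n + 2*b_n   [not conserved]
(C) a_n*b_n  ->  (b_n)*(a_n) = a_n*b_n   [conserved]
(D) a_n^2 - b_n^2  ->  (b_n)^2 - (a_n)^2 = -a_n^2 + b_n^2   [not conserved]

Only (C) a_n*b_n returns to itself after one step, so it is the conserved quantity.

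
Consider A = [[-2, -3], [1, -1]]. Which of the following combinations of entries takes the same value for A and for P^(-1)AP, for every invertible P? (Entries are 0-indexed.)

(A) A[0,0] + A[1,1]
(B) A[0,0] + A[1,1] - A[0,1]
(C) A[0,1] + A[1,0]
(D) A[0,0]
A

A[0,0] + A[1,1] is the trace of A. By the cyclic property of the trace, tr(P^(-1)AP) = tr(APP^(-1)) = tr(A), so it is the same for every matrix similar to A.

The other combinations are not similarity invariants. For example, take P = [[1, 2], [0, 1]] (det P = 1), so P^(-1) = [[1, -2], [0, 1]] and
B = P^(-1)AP = [[-4, -9], [1, 1]].
Evaluating each option on A and on B:
(A) A[0,0] + A[1,1]: -3 for A, -3 for B -> unchanged
(B) A[0,0] + A[1,1] - A[0,1]: 0 for A, 6 for B -> changes
(C) A[0,1] + A[1,0]: -2 for A, -8 for B -> changes
(D) A[0,0]: -2 for A, -4 for B -> changes

Only (A) A[0,0] + A[1,1] = -3 survives (and it does so for every P, not just this one), so it is the invariant.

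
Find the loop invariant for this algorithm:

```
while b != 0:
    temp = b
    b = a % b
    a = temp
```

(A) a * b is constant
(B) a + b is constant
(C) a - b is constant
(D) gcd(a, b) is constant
D

A loop invariant must hold before the first iteration and be re-established by every execution of the body.

(D) gcd(a, b) is constant: One iteration replaces (a, b) by (b, a mod b). Since a mod b = a - q*b for an integer q, any common divisor of a and b divides b and a mod b, and conversely; hence gcd(b, a mod b) = gcd(a, b). For instance (40, 9) -> (9, 4) keeps gcd = 1. At exit b = 0 and a = gcd of the original inputs.

The other options fail:
(A) a * b is constant: e.g. (a, b) = (40, 9) -> (9, 4): the product goes from 360 to 36.
(B) a + b is constant: e.g. (a, b) = (40, 9) -> (9, 4): the sum goes from 49 to 13.
(C) a - b is constant: e.g. (a, b) = (40, 9) -> (9, 4): the difference goes from 31 to 5.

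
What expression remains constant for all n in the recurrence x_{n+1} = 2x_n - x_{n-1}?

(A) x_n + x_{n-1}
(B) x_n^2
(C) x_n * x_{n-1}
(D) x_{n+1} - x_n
D

For the recurrence x_{n+1} = 2x_n - x_{n-1}:

If x_{n+1} = 2x_n - x_{n-1}, then:
x_{n+1} - x_n = x_n - x_{n-1}
The first difference is constant throughout the sequence.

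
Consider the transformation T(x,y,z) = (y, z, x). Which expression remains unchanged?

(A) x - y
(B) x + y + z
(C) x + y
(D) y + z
B

Apply T(x,y,z) = (y, z, x) to each option, i.e. replace (x, y, z) by the transformed coordinates.
Substitute the transformed coordinates into each option and compare with the original:
(A) x - y  ->  (y) - (z) = y - z   [differs from x - y: not invariant]
(B) x + y + z  ->  (y) + (z) + (x) = x + y + z   [equals x + y + z: invariant]
(C) x + y  ->  (y) + (z) = y + z   [differs from x + y: not invariant]
(D) y + z  ->  (z) + (x) = x + z   [differs from y + z: not invariant]

Only option (B), x + y + z, is unchanged by the transformation.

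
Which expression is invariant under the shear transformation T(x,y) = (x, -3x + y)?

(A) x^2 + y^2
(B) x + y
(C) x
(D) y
C

Under the shear T(x,y) = (x, -3x + y):
Substitute the transformed coordinates into each option and compare with the original:
(A) x^2 + y^2  ->  (x)^2 + (-3x + y)^2 = 10x^2 - 6xy + y^2   [differs from x^2 + y^2: not invariant]
(B) x + y  ->  (x) + (-3x + y) = -2x + y   [differs from x + y: not invariant]
(C) x  ->  (x) = x   [equals x: invariant]
(D) y  ->  (-3x + y) = -3x + y   [differs from y: not invariant]

Only option (C), x, is unchanged by the transformation.
A vertical shear moves points parallel to the y-axis, so the x-coordinate (and any function of x alone) is unchanged.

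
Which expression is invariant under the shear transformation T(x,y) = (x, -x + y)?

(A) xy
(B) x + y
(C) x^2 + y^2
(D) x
D

Under the shear T(x,y) = (x, -x + y):
Substitute the transformed coordinates into each option and compare with the original:
(A) xy  ->  (x)(-x + y) = -x^2 + xy   [differs from xy: not invariant]
(B) x + y  ->  (x) + (-x + y) = y   [differs from x + y: not invariant]
(C) x^2 + y^2  ->  (x)^2 + (-x + y)^2 = 2x^2 - 2xy + y^2   [differs from x^2 + y^2: not invariant]
(D) x  ->  (x) = x   [equals x: invariant]

Only option (D), x, is unchanged by the transformation.
A vertical shear moves points parallel to the y-axis, so the x-coordinate (and any function of x alone) is unchanged.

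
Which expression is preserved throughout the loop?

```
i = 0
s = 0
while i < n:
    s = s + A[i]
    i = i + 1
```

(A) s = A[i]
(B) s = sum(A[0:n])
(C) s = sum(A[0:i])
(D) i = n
C

A loop invariant must hold before the first iteration and be re-established by every execution of the body.

(C) s = sum(A[0:i]): Initially i = 0 and s = 0 = sum of the empty slice A[0:0]. If s = sum(A[0:i]) holds at the top of an iteration, the body sets s to sum(A[0:i]) + A[i] = sum(A[0:i+1]) and then i to i+1, so s = sum(A[0:i]) holds again. At exit i = n, giving s = sum(A[0:n]).

The other options fail:
(A) s = A[i]: after the first iteration s = A[0] but i = 1, so s = A[i] compares s with the wrong element (and fails in general).
(B) s = sum(A[0:n]): false before the loop (s = 0, not the full sum) -- it only becomes true at exit.
(D) i = n: false initially (i = 0); it is the exit condition, not an invariant.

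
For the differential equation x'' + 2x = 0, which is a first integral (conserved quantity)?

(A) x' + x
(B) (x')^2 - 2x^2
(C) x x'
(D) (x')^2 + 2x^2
D

A first integral I satisfies dI/dt = 0 along every solution. Differentiate each option and use the equation of motion:
(A) d/dt[x' + x] = x'' + x' = -2x + x', not identically 0
(B) d/dt[(x')^2 - 2x^2] = 2x'x'' - 4x x' = -8x x', not identically 0
(C) d/dt[x x'] = (x')^2 + x x'' = (x')^2 - 2x^2, not identically 0
(D) d/dt[(x')^2 + 2x^2] = 2x'x'' + 4x x' = 2x'(-2x) + 4x x' = 0

Only (D) has zero time-derivative. So the energy-like quantity (x')^2 + 2x^2 is the first integral.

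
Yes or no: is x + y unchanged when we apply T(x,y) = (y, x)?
Yes

Substitute T(x,y) = (y, x) into the expression and compare with the original.

Original: x + y
After applying T: (y) + (x) = x + y

This is identical to the original x + y, so the expression is invariant.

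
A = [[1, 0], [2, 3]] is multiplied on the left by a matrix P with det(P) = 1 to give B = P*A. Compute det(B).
3

By the multiplicative property of determinants, det(B) = det(P*A) = det(P) * det(A) = det(A),
so the determinant is invariant under multiplication by any determinant-1 matrix; we just need det(A).

det(A) = (1)(3) - (0)(2) = 3 - 0 = 3

Therefore det(B) = 1 * 3 = 3.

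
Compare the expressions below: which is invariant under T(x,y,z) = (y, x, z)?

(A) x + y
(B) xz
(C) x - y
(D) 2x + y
A

Apply T(x,y,z) = (y, x, z) to each option, i.e. replace (x, y, z) by the transformed coordinates.
Substitute the transformed coordinates into each option and compare with the original:
(A) x + y  ->  (y) + (x) = x + y   [equals x + y: invariant]
(B) xz  ->  (y)(z) = yz   [differs from xz: not invariant]
(C) x - y  ->  (y) - (x) = -x + y   [differs from x - y: not invariant]
(D) 2x + y  ->  2(y) + (x) = x + 2y   [differs from 2x + y: not invariant]

Only option (A), x + y, is unchanged by the transformation.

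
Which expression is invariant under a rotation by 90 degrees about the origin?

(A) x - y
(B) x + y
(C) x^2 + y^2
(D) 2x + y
C

A rotation by 90 degrees sends (x, y) to (-y, x).
Substitute the transformed coordinates into each option and compare with the original:
(A) x - y  ->  (-y) - (x) = -x - y   [differs from x - y: not invariant]
(B) x + y  ->  (-y) + (x) = x - y   [differs from x + y: not invariant]
(C) x^2 + y^2  ->  (-y)^2 + (x)^2 = x^2 + y^2   [equals x^2 + y^2: invariant]
(D) 2x + y  ->  2(-y) + (x) = x - 2y   [differs from 2x + y: not invariant]

Only option (C), x^2 + y^2, is unchanged by the transformation.
Geometrically, x^2 + y^2 is the squared distance from the origin, which every rotation about the origin preserves.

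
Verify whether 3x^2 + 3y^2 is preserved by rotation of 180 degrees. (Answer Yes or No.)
Yes

Applying rotation by 180 degrees: x' = x*cos(180 degrees) - y*sin(180 degrees) = -x, y' = x*sin(180 degrees) + y*cos(180 degrees) = -y

Substituting into 3x^2 + 3y^2:
3(-x)^2 + 3(-y)^2
= 3x^2 + 3y^2

This equals the original expression 3x^2 + 3y^2, so it IS invariant.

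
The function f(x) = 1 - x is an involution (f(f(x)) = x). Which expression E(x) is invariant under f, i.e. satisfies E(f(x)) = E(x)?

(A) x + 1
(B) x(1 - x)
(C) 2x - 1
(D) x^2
B

Replace x by f(x) = 1 - x in each option and simplify. As a quick numerical cross-check, also compare E(3) with E(f(3)) = E(-2).

(A) x + 1  ->  (1 - x) + 1 = 2 - x; check: E(3) = 4 but E(-2) = -1.   [not invariant]
(B) x(1 - x)  ->  (1 - x)(1 - (1 - x)), which simplifies back to x(1 - x); check: E(3) = -6, E(-2) = -6.   [invariant]
(C) 2x - 1  ->  2(1 - x) - 1 = 1 - 2x; check: E(3) = 5 but E(-2) = -5.   [not invariant]
(D) x^2  ->  (1 - x)^2 = (x - 1)^2; check: E(3) = 9 but E(-2) = 4.   [not invariant]

Only (B) is unchanged. E is symmetric under swapping x with f(x) = 1 - x, which is exactly what an involution does.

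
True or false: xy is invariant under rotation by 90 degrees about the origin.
False

Applying rotation by 90 degrees: x' = x*cos(90 degrees) - y*sin(90 degrees) = -y, y' = x*sin(90 degrees) + y*cos(90 degrees) = x

Substituting into xy:
(-y)(x)
= -xy

This differs from the original expression xy, so it is NOT invariant.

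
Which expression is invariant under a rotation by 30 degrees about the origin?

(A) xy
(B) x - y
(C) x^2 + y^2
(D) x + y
C

A rotation by 30 degrees sends (x, y) to (sqrt(3)x/2 - y/2, x/2 + sqrt(3)y/2).
Substitute the transformed coordinates into each option and compare with the original:
(A) xy  ->  (sqrt(3)x/2 - y/2)(x/2 + sqrt(3)y/2) = sqrt(3)x^2/4 + xy/2 - sqrt(3)y^2/4   [differs from xy: not invariant]
(B) x - y  ->  (sqrt(3)x/2 - y/2) - (x/2 + sqrt(3)y/2) = -x/2 + sqrt(3)x/2 - sqrt(3)y/2 - y/2   [differs from x - y: not invariant]
(C) x^2 + y^2  ->  (sqrt(3)x/2 - y/2)^2 + (x/2 + sqrt(3)y/2)^2 = x^2 + y^2   [equals x^2 + y^2: invariant]
(D) x + y  ->  (sqrt(3)x/2 - y/2) + (x/2 + sqrt(3)y/2) = x/2 + sqrt(3)x/2 - y/2 + sqrt(3)y/2   [differs from x + y: not invariant]

Only option (C), x^2 + y^2, is unchanged by the transformation.
Geometrically, x^2 + y^2 is the squared distance from the origin, which every rotation about the origin preserves.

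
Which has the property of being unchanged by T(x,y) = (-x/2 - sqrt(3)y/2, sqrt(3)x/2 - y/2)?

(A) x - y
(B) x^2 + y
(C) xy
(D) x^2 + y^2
D

An expression E(x,y) is invariant under T if E(T(x,y)) = E(x,y). Here T(x,y) = (-x/2 - sqrt(3)y/2, sqrt(3)x/2 - y/2).
Substitute the transformed coordinates into each option and compare with the original:
(A) x - y  ->  (-x/2 - sqrt(3)y/2) - (sqrt(3)x/2 - y/2) = -sqrt(3)x/2 - x/2 - sqrt(3)y/2 + y/2   [differs from x - y: not invariant]
(B) x^2 + y  ->  (-x/2 - sqrt(3)y/2)^2 + (sqrt(3)x/2 - y/2) = x^2/4 + sqrt(3)xy/2 + sqrt(3)x/2 + 3y^2/4 - y/2   [differs from x^2 + y: not invariant]
(C) xy  ->  (-x/2 - sqrt(3)y/2)(sqrt(3)x/2 - y/2) = -sqrt(3)x^2/4 - xy/2 + sqrt(3)y^2/4   [differs from xy: not invariant]
(D) x^2 + y^2  ->  (-x/2 - sqrt(3)y/2)^2 + (sqrt(3)x/2 - y/2)^2 = x^2 + y^2   [equals x^2 + y^2: invariant]

Only option (D), x^2 + y^2, is unchanged by the transformation.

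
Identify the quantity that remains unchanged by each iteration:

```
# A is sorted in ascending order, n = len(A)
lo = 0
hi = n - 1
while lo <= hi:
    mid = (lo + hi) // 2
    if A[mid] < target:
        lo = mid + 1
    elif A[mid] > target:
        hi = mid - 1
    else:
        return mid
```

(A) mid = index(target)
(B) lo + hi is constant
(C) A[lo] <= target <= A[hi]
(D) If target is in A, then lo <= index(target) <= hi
D

A loop invariant must hold before the first iteration and be re-established by every execution of the body.

(D) If target is in A, then lo <= index(target) <= hi: Before the loop [lo, hi] = [0, n-1] covers every index. When A[mid] < target, sortedness puts target strictly to the right of mid, so setting lo = mid + 1 keeps index(target) in [lo, hi]; symmetrically for hi = mid - 1. Hence 'if target is in A then lo <= index(target) <= hi' holds after every iteration, and when lo > hi it proves target is absent.

The other options fail:
(A) mid = index(target): mid is just the current probe; it equals index(target) only on the iteration that returns.
(B) lo + hi is constant: each iteration moves exactly one of lo, hi, so lo + hi changes (e.g. 0 + (n-1) becomes (mid+1) + (n-1)).
(C) A[lo] <= target <= A[hi]: fails when target is not in A (e.g. target < A[0] already violates it before the loop), so it is not maintained in general.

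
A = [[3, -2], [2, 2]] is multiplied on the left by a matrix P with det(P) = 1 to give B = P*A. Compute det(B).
10

By the multiplicative property of determinants, det(B) = det(P*A) = det(P) * det(A) = det(A),
so the determinant is invariant under multiplication by any determinant-1 matrix; we just need det(A).

det(A) = (3)(2) - (-2)(2) = 6 - (-4) = 10

Therefore det(B) = 1 * 10 = 10.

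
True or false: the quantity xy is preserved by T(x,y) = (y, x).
True

Substitute T(x,y) = (y, x) into the expression and compare with the original.

Original: xy
After applying T: (y)(x) = xy

This is identical to the original xy, so the expression is invariant.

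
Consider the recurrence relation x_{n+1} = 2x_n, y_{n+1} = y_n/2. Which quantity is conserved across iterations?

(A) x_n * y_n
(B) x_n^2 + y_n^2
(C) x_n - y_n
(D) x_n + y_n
A

For the recurrence x_{n+1} = 2x_n, y_{n+1} = y_n/2:

x_{n+1} * y_{n+1} = (2x_n) * (y_n/2) = x_n * y_n
The product is conserved.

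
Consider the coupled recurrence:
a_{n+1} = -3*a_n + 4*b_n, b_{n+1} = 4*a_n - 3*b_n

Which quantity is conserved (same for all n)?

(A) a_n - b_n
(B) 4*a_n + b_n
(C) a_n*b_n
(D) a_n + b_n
D

Replace a_n by a_{n+1} = -3*a_n + 4*b_n and b_n by b_{n+1} = 4*a_n - 3*b_n in each option and simplify:
(A) a_n - b_n  ->  (-3*a_n + 4*b_n) - (4*a_n - 3*b_n) = -7*a_n + 7*b_n   [not conserved]
(B) 4*a_n + b_n  ->  4*(-3*a_n + 4*b_n) + (4*a_n - 3*b_n) = -8*a_n + 13*b_n   [not conserved]
(C) a_n*b_n  ->  (-3*a_n + 4*b_n)*(4*a_n - 3*b_n) = -12*a_n^2 + 25*a_n*b_n - 12*b_n^2   [not conserved]
(D) a_n + b_n  ->  (-3*a_n + 4*b_n) + (4*a_n - 3*b_n) = a_n + b_n   [conserved]

Only (D) a_n + b_n returns to itself after one step, so it is the conserved quantity.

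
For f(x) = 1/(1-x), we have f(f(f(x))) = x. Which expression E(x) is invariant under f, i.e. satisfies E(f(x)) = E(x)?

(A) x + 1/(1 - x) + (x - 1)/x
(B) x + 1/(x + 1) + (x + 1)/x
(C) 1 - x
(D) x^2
A

Replace x by f(x) = 1/(1 - x) in each option and simplify. As a quick numerical cross-check, also compare E(5) with E(f(5)) = E(-1/4).

(A) x + 1/(1 - x) + (x - 1)/x  ->  (1/(1 - x)) + 1/(1 - (1/(1 - x))) + ((1/(1 - x)) - 1)/(1/(1 - x)), which simplifies back to x + 1/(1 - x) + (x - 1)/x; check: E(5) = 111/20, E(-1/4) = 111/20.   [invariant]
(B) x + 1/(x + 1) + (x + 1)/x  ->  (1/(1 - x)) + 1/((1/(1 - x)) + 1) + ((1/(1 - x)) + 1)/(1/(1 - x)) = (-x^3 + 6x^2 - 11x + 7)/(x^2 - 3x + 2); check: E(5) = 191/30 but E(-1/4) = -23/12.   [not invariant]
(C) 1 - x  ->  1 - (1/(1 - x)) = x/(x - 1); check: E(5) = -4 but E(-1/4) = 5/4.   [not invariant]
(D) x^2  ->  (1/(1 - x))^2 = (x - 1)^(-2); check: E(5) = 25 but E(-1/4) = 1/16.   [not invariant]

Only (A) is unchanged. Indeed f(f(x)) = 1/(1 - 1/(1-x)) = (1-x)/(-x) = (x-1)/x, so E(x) = x + f(x) + f(f(x)) is the sum over the whole 3-cycle; applying f just permutes the three terms cyclically (x -> f(x) -> f(f(x)) -> x), leaving the sum unchanged.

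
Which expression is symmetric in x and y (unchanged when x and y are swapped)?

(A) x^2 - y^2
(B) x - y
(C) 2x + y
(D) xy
D

A symmetric expression is unchanged when the variables are permuted; here the transformation to test is the swap (x, y) -> (y, x).
Substitute the transformed coordinates into each option and compare with the original:
(A) x^2 - y^2  ->  (y)^2 - (x)^2 = -x^2 + y^2   [differs from x^2 - y^2: not invariant]
(B) x - y  ->  (y) - (x) = -x + y   [differs from x - y: not invariant]
(C) 2x + y  ->  2(y) + (x) = x + 2y   [differs from 2x + y: not invariant]
(D) xy  ->  (y)(x) = xy   [equals xy: invariant]

Only option (D), xy, is unchanged by the transformation.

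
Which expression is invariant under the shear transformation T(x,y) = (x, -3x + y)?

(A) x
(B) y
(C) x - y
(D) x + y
A

Under the shear T(x,y) = (x, -3x + y):
Substitute the transformed coordinates into each option and compare with the original:
(A) x  ->  (x) = x   [equals x: invariant]
(B) y  ->  (-3x + y) = -3x + y   [differs from y: not invariant]
(C) x - y  ->  (x) - (-3x + y) = 4x - y   [differs from x - y: not invariant]
(D) x + y  ->  (x) + (-3x + y) = -2x + y   [differs from x + y: not invariant]

Only option (A), x, is unchanged by the transformation.
A vertical shear moves points parallel to the y-axis, so the x-coordinate (and any function of x alone) is unchanged.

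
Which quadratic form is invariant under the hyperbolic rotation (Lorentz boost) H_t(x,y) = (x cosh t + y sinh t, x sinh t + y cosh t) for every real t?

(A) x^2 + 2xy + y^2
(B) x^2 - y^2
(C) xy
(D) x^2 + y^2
B

Write x' = x cosh t + y sinh t, y' = x sinh t + y cosh t and substitute into each option:
(A) x^2 + 2xy + y^2: (x' + y')^2 with x' + y' = (x + y)(cosh t + sinh t) = (x + y)e^t, so it becomes (x + y)^2 e^(2t)   [not invariant for t != 0]
(B) x^2 - y^2: (x cosh t + y sinh t)^2 - (x sinh t + y cosh t)^2 = x^2(cosh^2 t - sinh^2 t) + 2xy(cosh t sinh t - sinh t cosh t) + y^2(sinh^2 t - cosh^2 t) = x^2 - y^2   [invariant, using cosh^2 t - sinh^2 t = 1]
(C) xy: (x cosh t + y sinh t)(x sinh t + y cosh t) = xy(cosh^2 t + sinh^2 t) + (x^2 + y^2) sinh t cosh t = xy cosh 2t + (x^2 + y^2)(sinh 2t)/2   [not invariant for t != 0]
(D) x^2 + y^2: (x cosh t + y sinh t)^2 + (x sinh t + y cosh t)^2 = (x^2 + y^2)(cosh^2 t + sinh^2 t) + 4xy sinh t cosh t = (x^2 + y^2) cosh 2t + 2xy sinh 2t   [not invariant for t != 0]

Only (B) x^2 - y^2 is unchanged; it is the Minkowski form preserved by Lorentz boosts, just as x^2 + y^2 is preserved by ordinary rotations.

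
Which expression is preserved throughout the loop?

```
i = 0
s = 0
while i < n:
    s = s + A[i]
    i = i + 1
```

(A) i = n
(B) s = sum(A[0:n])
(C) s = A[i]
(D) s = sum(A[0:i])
D

A loop invariant must hold before the first iteration and be re-established by every execution of the body.

(D) s = sum(A[0:i]): Initially i = 0 and s = 0 = sum of the empty slice A[0:0]. If s = sum(A[0:i]) holds at the top of an iteration, the body sets s to sum(A[0:i]) + A[i] = sum(A[0:i+1]) and then i to i+1, so s = sum(A[0:i]) holds again. At exit i = n, giving s = sum(A[0:n]).

The other options fail:
(A) i = n: false initially (i = 0); it is the exit condition, not an invariant.
(B) s = sum(A[0:n]): false before the loop (s = 0, not the full sum) -- it only becomes true at exit.
(C) s = A[i]: after the first iteration s = A[0] but i = 1, so s = A[i] compares s with the wrong element (and fails in general).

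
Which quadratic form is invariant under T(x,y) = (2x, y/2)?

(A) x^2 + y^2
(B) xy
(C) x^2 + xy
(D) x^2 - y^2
B

T multiplies x by 2 and divides y by 2.
Substitute the transformed coordinates into each option and compare with the original:
(A) x^2 + y^2  ->  (2x)^2 + (y/2)^2 = 4x^2 + y^2/4   [differs from x^2 + y^2: not invariant]
(B) xy  ->  (2x)(y/2) = xy   [equals xy: invariant]
(C) x^2 + xy  ->  (2x)^2 + (2x)(y/2) = 4x^2 + xy   [differs from x^2 + xy: not invariant]
(D) x^2 - y^2  ->  (2x)^2 - (y/2)^2 = 4x^2 - y^2/4   [differs from x^2 - y^2: not invariant]

Only option (B), xy, is unchanged by the transformation.
The factors 2 and 1/2 cancel only in the pure product xy.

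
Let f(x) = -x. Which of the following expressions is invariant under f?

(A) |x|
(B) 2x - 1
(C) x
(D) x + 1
A

For f(x) = -x:
Applying f replaces x by -x. Since |-x| = |x|, the absolute value is unchanged by f, whereas x -> -x, 2x - 1 -> -2x - 1 and x + 1 -> -x + 1 all change.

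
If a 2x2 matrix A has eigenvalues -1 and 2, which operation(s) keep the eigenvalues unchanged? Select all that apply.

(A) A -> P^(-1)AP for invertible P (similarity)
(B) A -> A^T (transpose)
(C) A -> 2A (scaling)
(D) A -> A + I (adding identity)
A and B

Eigenvalues are preserved by:
1. Similarity transformations: A -> P^(-1)AP (same characteristic polynomial)
2. Transpose: A^T has the same eigenvalues as A

Eigenvalues are NOT preserved by:
- Adding identity: eigenvalues become -1+1, 2+1
- Scaling: eigenvalues become -2, 4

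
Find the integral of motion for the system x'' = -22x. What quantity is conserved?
E = (x')^2 + 22x^2

Multiply the equation by x':
x' * x'' = -22x * x'
The left side is d/dt[(x')^2/2] and the right side is d/dt[-22x^2/2], so
d/dt[(x')^2/2 + 22x^2/2] = 0, i.e. (x')^2/2 + 22x^2/2 = constant.
Multiplying by 2, the integral of motion is E = (x')^2 + 22x^2.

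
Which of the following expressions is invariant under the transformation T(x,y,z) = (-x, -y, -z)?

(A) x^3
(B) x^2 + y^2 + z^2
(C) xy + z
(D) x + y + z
B

Apply T(x,y,z) = (-x, -y, -z) to each option, i.e. replace (x, y, z) by the transformed coordinates.
Substitute the transformed coordinates into each option and compare with the original:
(A) x^3  ->  (-x)^3 = -x^3   [differs from x^3: not invariant]
(B) x^2 + y^2 + z^2  ->  (-x)^2 + (-y)^2 + (-z)^2 = x^2 + y^2 + z^2   [equals x^2 + y^2 + z^2: invariant]
(C) xy + z  ->  (-x)(-y) + (-z) = xy - z   [differs from xy + z: not invariant]
(D) x + y + z  ->  (-x) + (-y) + (-z) = -x - y - z   [differs from x + y + z: not invariant]

Only option (B), x^2 + y^2 + z^2, is unchanged by the transformation.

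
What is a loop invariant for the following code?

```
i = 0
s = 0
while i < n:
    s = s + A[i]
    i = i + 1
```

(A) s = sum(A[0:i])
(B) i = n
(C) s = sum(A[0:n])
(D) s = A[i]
A

A loop invariant must hold before the first iteration and be re-established by every execution of the body.

(A) s = sum(A[0:i]): Initially i = 0 and s = 0 = sum of the empty slice A[0:0]. If s = sum(A[0:i]) holds at the top of an iteration, the body sets s to sum(A[0:i]) + A[i] = sum(A[0:i+1]) and then i to i+1, so s = sum(A[0:i]) holds again. At exit i = n, giving s = sum(A[0:n]).

The other options fail:
(B) i = n: false initially (i = 0); it is the exit condition, not an invariant.
(C) s = sum(A[0:n]): false before the loop (s = 0, not the full sum) -- it only becomes true at exit.
(D) s = A[i]: after the first iteration s = A[0] but i = 1, so s = A[i] compares s with the wrong element (and fails in general).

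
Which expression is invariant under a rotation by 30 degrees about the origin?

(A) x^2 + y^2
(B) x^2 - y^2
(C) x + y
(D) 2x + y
A

A rotation by 30 degrees sends (x, y) to (sqrt(3)x/2 - y/2, x/2 + sqrt(3)y/2).
Substitute the transformed coordinates into each option and compare with the original:
(A) x^2 + y^2  ->  (sqrt(3)x/2 - y/2)^2 + (x/2 + sqrt(3)y/2)^2 = x^2 + y^2   [equals x^2 + y^2: invariant]
(B) x^2 - y^2  ->  (sqrt(3)x/2 - y/2)^2 - (x/2 + sqrt(3)y/2)^2 = x^2/2 - sqrt(3)xy - y^2/2   [differs from x^2 - y^2: not invariant]
(C) x + y  ->  (sqrt(3)x/2 - y/2) + (x/2 + sqrt(3)y/2) = x/2 + sqrt(3)x/2 - y/2 + sqrt(3)y/2   [differs from x + y: not invariant]
(D) 2x + y  ->  2(sqrt(3)x/2 - y/2) + (x/2 + sqrt(3)y/2) = x/2 + sqrt(3)x - y + sqrt(3)y/2   [differs from 2x + y: not invariant]

Only option (A), x^2 + y^2, is unchanged by the transformation.
Geometrically, x^2 + y^2 is the squared distance from the origin, which every rotation about the origin preserves.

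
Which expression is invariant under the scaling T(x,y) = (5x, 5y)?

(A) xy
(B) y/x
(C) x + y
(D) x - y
B

Under the uniform scaling T(x,y) = (5x, 5y):
Substitute the transformed coordinates into each option and compare with the original:
(A) xy  ->  (5x)(5y) = 25xy   [differs from xy: not invariant]
(B) y/x  ->  (5y)/(5x) = y/x   [equals y/x: invariant]
(C) x + y  ->  (5x) + (5y) = 5x + 5y   [differs from x + y: not invariant]
(D) x - y  ->  (5x) - (5y) = 5x - 5y   [differs from x - y: not invariant]

Only option (B), y/x, is unchanged by the transformation.
The common factor 5 cancels in a ratio of coordinates, while sums, products and sums of squares pick up factors of 5 or 25.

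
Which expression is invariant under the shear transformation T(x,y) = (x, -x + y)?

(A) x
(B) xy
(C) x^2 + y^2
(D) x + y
A

Under the shear T(x,y) = (x, -x + y):
Substitute the transformed coordinates into each option and compare with the original:
(A) x  ->  (x) = x   [equals x: invariant]
(B) xy  ->  (x)(-x + y) = -x^2 + xy   [differs from xy: not invariant]
(C) x^2 + y^2  ->  (x)^2 + (-x + y)^2 = 2x^2 - 2xy + y^2   [differs from x^2 + y^2: not invariant]
(D) x + y  ->  (x) + (-x + y) = y   [differs from x + y: not invariant]

Only option (A), x, is unchanged by the transformation.
A vertical shear moves points parallel to the y-axis, so the x-coordinate (and any function of x alone) is unchanged.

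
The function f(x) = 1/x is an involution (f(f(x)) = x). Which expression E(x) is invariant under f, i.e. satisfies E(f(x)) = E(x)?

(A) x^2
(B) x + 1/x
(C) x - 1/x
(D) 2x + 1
B

Replace x by f(x) = 1/x in each option and simplify. As a quick numerical cross-check, also compare E(5) with E(f(5)) = E(1/5).

(A) x^2  ->  (1/x)^2 = x^(-2); check: E(5) = 25 but E(1/5) = 1/25.   [not invariant]
(B) x + 1/x  ->  (1/x) + 1/(1/x), which simplifies back to x + 1/x; check: E(5) = 26/5, E(1/5) = 26/5.   [invariant]
(C) x - 1/x  ->  (1/x) - 1/(1/x) = -x + 1/x; check: E(5) = 24/5 but E(1/5) = -24/5.   [not invariant]
(D) 2x + 1  ->  2(1/x) + 1 = (x + 2)/x; check: E(5) = 11 but E(1/5) = 7/5.   [not invariant]

Only (B) is unchanged. E is symmetric under swapping x with f(x) = 1/x, which is exactly what an involution does.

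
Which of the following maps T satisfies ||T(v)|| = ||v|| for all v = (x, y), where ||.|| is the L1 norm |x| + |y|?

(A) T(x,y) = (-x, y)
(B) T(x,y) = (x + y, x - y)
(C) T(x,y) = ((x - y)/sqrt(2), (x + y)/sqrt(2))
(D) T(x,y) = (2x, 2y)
A

A transformation preserves a norm if ||T(v)|| = ||v|| for every v; a single vector where the norm changes rules an option out.

(A) T(x,y) = (-x, y): preserves the norm -- it only permutes the coordinates and/or flips signs, which leaves |x| + |y| unchanged.
(B) T(x,y) = (x + y, x - y): v = (1, 0) has norm |1| + |0| = 1, but T(v) = (1, 1) has norm 2 -- not preserved.
(C) T(x,y) = ((x - y)/sqrt(2), (x + y)/sqrt(2)): v = (1, 0) has norm |1| + |0| = 1, but T(v) = (sqrt(2)/2, sqrt(2)/2) has norm sqrt(2) -- not preserved.
(D) T(x,y) = (2x, 2y): v = (1, 0) has norm |1| + |0| = 1, but T(v) = (2, 0) has norm 2 -- not preserved.

Therefore the answer is (A).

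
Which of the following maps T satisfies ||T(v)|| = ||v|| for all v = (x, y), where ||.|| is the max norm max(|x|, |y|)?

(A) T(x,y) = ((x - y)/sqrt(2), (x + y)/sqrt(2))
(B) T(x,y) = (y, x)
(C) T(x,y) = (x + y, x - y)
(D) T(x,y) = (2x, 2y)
B

A transformation preserves a norm if ||T(v)|| = ||v|| for every v; a single vector where the norm changes rules an option out.

(A) T(x,y) = ((x - y)/sqrt(2), (x + y)/sqrt(2)): v = (1, 0) has norm max(|1|, |0|) = 1, but T(v) = (sqrt(2)/2, sqrt(2)/2) has norm sqrt(2)/2 -- not preserved.
(B) T(x,y) = (y, x): preserves the norm -- it only permutes the coordinates and/or flips signs, which leaves max(|x|, |y|) unchanged.
(C) T(x,y) = (x + y, x - y): v = (1, 1) has norm max(|1|, |1|) = 1, but T(v) = (2, 0) has norm 2 -- not preserved.
(D) T(x,y) = (2x, 2y): v = (1, 0) has norm max(|1|, |0|) = 1, but T(v) = (2, 0) has norm 2 -- not preserved.

Therefore the answer is (B).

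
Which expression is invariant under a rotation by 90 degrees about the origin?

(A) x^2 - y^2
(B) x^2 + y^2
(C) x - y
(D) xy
B

A rotation by 90 degrees sends (x, y) to (-y, x).
Substitute the transformed coordinates into each option and compare with the original:
(A) x^2 - y^2  ->  (-y)^2 - (x)^2 = -x^2 + y^2   [differs from x^2 - y^2: not invariant]
(B) x^2 + y^2  ->  (-y)^2 + (x)^2 = x^2 + y^2   [equals x^2 + y^2: invariant]
(C) x - y  ->  (-y) - (x) = -x - y   [differs from x - y: not invariant]
(D) xy  ->  (-y)(x) = -xy   [differs from xy: not invariant]

Only option (B), x^2 + y^2, is unchanged by the transformation.
Geometrically, x^2 + y^2 is the squared distance from the origin, which every rotation about the origin preserves.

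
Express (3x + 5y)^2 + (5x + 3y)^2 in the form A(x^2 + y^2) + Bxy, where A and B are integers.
34(x^2 + y^2) + 60xy

Expanding: (3x + 5y)^2 = 9x^2 + 30xy + 25y^2
(5x + 3y)^2 = 25x^2 + 30xy + 9y^2
Sum = (9+25)(x^2+y^2) + 60xy = 34(x^2 + y^2) + 60xy
This is symmetric in x and y.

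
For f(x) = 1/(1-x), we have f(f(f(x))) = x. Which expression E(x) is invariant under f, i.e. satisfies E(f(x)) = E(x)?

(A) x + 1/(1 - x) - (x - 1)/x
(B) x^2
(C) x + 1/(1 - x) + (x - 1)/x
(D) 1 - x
C

Replace x by f(x) = 1/(1 - x) in each option and simplify. As a quick numerical cross-check, also compare E(3) with E(f(3)) = E(-1/2).

(A) x + 1/(1 - x) - (x - 1)/x  ->  (1/(1 - x)) + 1/(1 - (1/(1 - x))) - ((1/(1 - x)) - 1)/(1/(1 - x)) = (x^2(1 - x) - x + (x - 1)^2)/(x(x - 1)); check: E(3) = 11/6 but E(-1/2) = -17/6.   [not invariant]
(B) x^2  ->  (1/(1 - x))^2 = (x - 1)^(-2); check: E(3) = 9 but E(-1/2) = 1/4.   [not invariant]
(C) x + 1/(1 - x) + (x - 1)/x  ->  (1/(1 - x)) + 1/(1 - (1/(1 - x))) + ((1/(1 - x)) - 1)/(1/(1 - x)), which simplifies back to x + 1/(1 - x) + (x - 1)/x; check: E(3) = 19/6, E(-1/2) = 19/6.   [invariant]
(D) 1 - x  ->  1 - (1/(1 - x)) = x/(x - 1); check: E(3) = -2 but E(-1/2) = 3/2.   [not invariant]

Only (C) is unchanged. Indeed f(f(x)) = 1/(1 - 1/(1-x)) = (1-x)/(-x) = (x-1)/x, so E(x) = x + f(x) + f(f(x)) is the sum over the whole 3-cycle; applying f just permutes the three terms cyclically (x -> f(x) -> f(f(x)) -> x), leaving the sum unchanged.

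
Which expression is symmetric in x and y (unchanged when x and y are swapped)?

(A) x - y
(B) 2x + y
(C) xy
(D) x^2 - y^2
C

A symmetric expression is unchanged when the variables are permuted; here the transformation to test is the swap (x, y) -> (y, x).
Substitute the transformed coordinates into each option and compare with the original:
(A) x - y  ->  (y) - (x) = -x + y   [differs from x - y: not invariant]
(B) 2x + y  ->  2(y) + (x) = x + 2y   [differs from 2x + y: not invariant]
(C) xy  ->  (y)(x) = xy   [equals xy: invariant]
(D) x^2 - y^2  ->  (y)^2 - (x)^2 = -x^2 + y^2   [differs from x^2 - y^2: not invariant]

Only option (C), xy, is unchanged by the transformation.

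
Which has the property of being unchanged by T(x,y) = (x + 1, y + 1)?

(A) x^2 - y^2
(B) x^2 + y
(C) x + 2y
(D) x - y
D

An expression E(x,y) is invariant under T if E(T(x,y)) = E(x,y). Here T(x,y) = (x + 1, y + 1).
Substitute the transformed coordinates into each option and compare with the original:
(A) x^2 - y^2  ->  (x + 1)^2 - (y + 1)^2 = x^2 + 2x - y^2 - 2y   [differs from x^2 - y^2: not invariant]
(B) x^2 + y  ->  (x + 1)^2 + (y + 1) = x^2 + 2x + y + 2   [differs from x^2 + y: not invariant]
(C) x + 2y  ->  (x + 1) + 2(y + 1) = x + 2y + 3   [differs from x + 2y: not invariant]
(D) x - y  ->  (x + 1) - (y + 1) = x - y   [equals x - y: invariant]

Only option (D), x - y, is unchanged by the transformation.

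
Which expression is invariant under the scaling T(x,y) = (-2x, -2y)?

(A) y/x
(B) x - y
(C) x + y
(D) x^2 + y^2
A

Under the uniform scaling T(x,y) = (-2x, -2y):
Substitute the transformed coordinates into each option and compare with the original:
(A) y/x  ->  (-2y)/(-2x) = y/x   [equals y/x: invariant]
(B) x - y  ->  (-2x) - (-2y) = -2x + 2y   [differs from x - y: not invariant]
(C) x + y  ->  (-2x) + (-2y) = -2x - 2y   [differs from x + y: not invariant]
(D) x^2 + y^2  ->  (-2x)^2 + (-2y)^2 = 4x^2 + 4y^2   [differs from x^2 + y^2: not invariant]

Only option (A), y/x, is unchanged by the transformation.
The common factor -2 cancels in a ratio of coordinates, while sums, products and sums of squares pick up factors of -2 or 4.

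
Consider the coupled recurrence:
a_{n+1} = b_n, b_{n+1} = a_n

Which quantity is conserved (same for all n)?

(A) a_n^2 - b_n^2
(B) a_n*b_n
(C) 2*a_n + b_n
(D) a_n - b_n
B

Replace a_n by a_{n+1} = b_n and b_n by b_{n+1} = a_n in each option and simplify:
(A) a_n^2 - b_n^2  ->  (b_n)^2 - (a_n)^2 = -a_n^2 + b_n^2   [not conserved]
(B) a_n*b_n  ->  (b_n)*(a_n) = a_n*b_n   [conserved]
(C) 2*a_n + b_n  ->  2*(b_n) + (a_n) = a_n + 2*b_n   [not conserved]
(D) a_n - b_n  ->  (b_n) - (a_n) = -a_n + b_n   [not conserved]

Only (B) a_n*b_n returns to itself after one step, so it is the conserved quantity.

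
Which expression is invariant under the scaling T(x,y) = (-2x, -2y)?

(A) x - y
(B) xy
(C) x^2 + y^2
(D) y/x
D

Under the uniform scaling T(x,y) = (-2x, -2y):
Substitute the transformed coordinates into each option and compare with the original:
(A) x - y  ->  (-2x) - (-2y) = -2x + 2y   [differs from x - y: not invariant]
(B) xy  ->  (-2x)(-2y) = 4xy   [differs from xy: not invariant]
(C) x^2 + y^2  ->  (-2x)^2 + (-2y)^2 = 4x^2 + 4y^2   [differs from x^2 + y^2: not invariant]
(D) y/x  ->  (-2y)/(-2x) = y/x   [equals y/x: invariant]

Only option (D), y/x, is unchanged by the transformation.
The common factor -2 cancels in a ratio of coordinates, while sums, products and sums of squares pick up factors of -2 or 4.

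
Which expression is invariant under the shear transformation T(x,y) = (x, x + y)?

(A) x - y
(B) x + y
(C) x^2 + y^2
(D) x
D

Under the shear T(x,y) = (x, x + y):
Substitute the transformed coordinates into each option and compare with the original:
(A) x - y  ->  (x) - (x + y) = -y   [differs from x - y: not invariant]
(B) x + y  ->  (x) + (x + y) = 2x + y   [differs from x + y: not invariant]
(C) x^2 + y^2  ->  (x)^2 + (x + y)^2 = 2x^2 + 2xy + y^2   [differs from x^2 + y^2: not invariant]
(D) x  ->  (x) = x   [equals x: invariant]

Only option (D), x, is unchanged by the transformation.
A vertical shear moves points parallel to the y-axis, so the x-coordinate (and any function of x alone) is unchanged.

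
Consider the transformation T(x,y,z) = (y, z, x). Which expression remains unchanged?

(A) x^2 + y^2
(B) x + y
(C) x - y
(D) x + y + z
D

Apply T(x,y,z) = (y, z, x) to each option, i.e. replace (x, y, z) by the transformed coordinates.
Substitute the transformed coordinates into each option and compare with the original:
(A) x^2 + y^2  ->  (y)^2 + (z)^2 = y^2 + z^2   [differs from x^2 + y^2: not invariant]
(B) x + y  ->  (y) + (z) = y + z   [differs from x + y: not invariant]
(C) x - y  ->  (y) - (z) = y - z   [differs from x - y: not invariant]
(D) x + y + z  ->  (y) + (z) + (x) = x + y + z   [equals x + y + z: invariant]

Only option (D), x + y + z, is unchanged by the transformation.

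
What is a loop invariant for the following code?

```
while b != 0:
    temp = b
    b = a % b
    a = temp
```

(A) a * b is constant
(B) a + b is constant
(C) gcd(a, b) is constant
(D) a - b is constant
C

A loop invariant must hold before the first iteration and be re-established by every execution of the body.

(C) gcd(a, b) is constant: One iteration replaces (a, b) by (b, a mod b). Since a mod b = a - q*b for an integer q, any common divisor of a and b divides b and a mod b, and conversely; hence gcd(b, a mod b) = gcd(a, b). For instance (25, 6) -> (6, 1) keeps gcd = 1. At exit b = 0 and a = gcd of the original inputs.

The other options fail:
(A) a * b is constant: e.g. (a, b) = (25, 6) -> (6, 1): the product goes from 150 to 6.
(B) a + b is constant: e.g. (a, b) = (25, 6) -> (6, 1): the sum goes from 31 to 7.
(D) a - b is constant: e.g. (a, b) = (25, 6) -> (6, 1): the difference goes from 19 to 5.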